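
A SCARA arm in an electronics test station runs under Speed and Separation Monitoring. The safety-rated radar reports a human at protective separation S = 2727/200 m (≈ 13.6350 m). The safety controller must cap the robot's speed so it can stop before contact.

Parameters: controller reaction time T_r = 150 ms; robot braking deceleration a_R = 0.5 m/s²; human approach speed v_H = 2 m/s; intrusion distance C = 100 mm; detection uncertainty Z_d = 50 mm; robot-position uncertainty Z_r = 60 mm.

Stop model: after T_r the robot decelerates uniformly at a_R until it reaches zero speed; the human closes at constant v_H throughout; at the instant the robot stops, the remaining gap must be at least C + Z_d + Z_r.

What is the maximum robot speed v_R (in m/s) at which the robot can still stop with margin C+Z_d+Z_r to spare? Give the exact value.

collect terms ⇒ (1)·v_R² + (83/20)·v_R + (-105/8) = 0
  disc = (83/20)² − 4·(1)·(-105/8) = 27889/400 ; √disc = 167/20
  v_R = (−(83/20) + 167/20) / (2·(1)) = 21/10 m/s
check:
T_s = v_R/a_R = (21/10)/(1/2) = 4.2000 s
reaction-phase robot travel = 2.1000·0.1500 = 0.3150 m
braking distance = 2.1000²/(2·0.5000) = 4.4100 m
human over T_r+T_s: 2.0000·(0.1500+4.2000) = 8.7000 m
margins: 0.1000+0.0500+0.0600 = 0.2100 m
sum ≈ 0.3150+4.4100+8.7000+0.2100 ≈ 13.6350 m = S ✓

v_R_max = 21/10 m/s = 2.1000 m/s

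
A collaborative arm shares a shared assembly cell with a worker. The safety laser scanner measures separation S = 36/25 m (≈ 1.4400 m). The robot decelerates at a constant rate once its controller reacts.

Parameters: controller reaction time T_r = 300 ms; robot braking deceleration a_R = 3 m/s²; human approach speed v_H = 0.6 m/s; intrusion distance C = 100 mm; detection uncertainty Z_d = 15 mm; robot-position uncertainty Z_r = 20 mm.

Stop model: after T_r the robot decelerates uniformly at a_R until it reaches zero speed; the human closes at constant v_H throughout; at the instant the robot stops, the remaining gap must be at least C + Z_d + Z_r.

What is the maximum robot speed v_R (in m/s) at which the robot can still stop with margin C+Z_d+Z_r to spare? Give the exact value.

collect terms ⇒ (1/6)·v_R² + (1/2)·v_R + (-9/8) = 0
  disc = (1/2)² − 4·(1/6)·(-9/8) = 1 ; √disc = 1
  v_R = (−(1/2) + 1) / (2·(1/6)) = 3/2 m/s
check:
stop time T_s = (3/2)/3 = 0.5000 s
reaction-phase robot travel = 1.5000·0.3000 = 0.4500 m
braking distance = 1.5000²/(2·3.0000) = 0.3750 m
person approaches 0.6000·(0.3000+0.5000) = 0.4800 m
C+Z_d+Z_r = 0.1000+0.0150+0.0200 = 0.1350 m
sum ≈ 0.4500+0.3750+0.4800+0.1350 ≈ 1.4400 m = S ✓

v_R_max = 3/2 m/s = 1.5000 m/s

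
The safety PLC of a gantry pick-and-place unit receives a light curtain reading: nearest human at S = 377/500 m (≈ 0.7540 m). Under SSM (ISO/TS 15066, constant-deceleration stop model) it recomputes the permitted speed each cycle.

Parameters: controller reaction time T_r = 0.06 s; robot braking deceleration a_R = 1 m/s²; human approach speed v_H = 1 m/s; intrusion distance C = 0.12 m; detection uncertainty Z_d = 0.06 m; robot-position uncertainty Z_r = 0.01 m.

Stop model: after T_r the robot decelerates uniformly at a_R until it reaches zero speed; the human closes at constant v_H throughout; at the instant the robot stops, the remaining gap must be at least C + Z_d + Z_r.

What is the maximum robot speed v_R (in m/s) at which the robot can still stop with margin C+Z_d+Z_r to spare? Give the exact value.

collect terms ⇒ (1/2)·v_R² + (53/50)·v_R + (-63/125) = 0
  disc = (53/50)² − 4·(1/2)·(-63/125) = 5329/2500 ; √disc = 73/50
  v_R = (−(53/50) + 73/50) / (2·(1/2)) = 2/5 m/s
check:
braking lasts T_s = (2/5)/1 = 0.4000 s
reaction-phase robot travel = 0.4000·0.0600 = 0.0240 m
robot under decel: 0.4000²/(2·1.0000) = 0.0800 m
human closes 1.0000·0.4600 = 0.4600 m
residual clearance needed = 0.1200+0.0600+0.0100 = 0.1900 m
sum ≈ 0.0240+0.0800+0.4600+0.1900 ≈ 0.7540 m = S ✓

v_R_max = 2/5 m/s = 0.4000 m/s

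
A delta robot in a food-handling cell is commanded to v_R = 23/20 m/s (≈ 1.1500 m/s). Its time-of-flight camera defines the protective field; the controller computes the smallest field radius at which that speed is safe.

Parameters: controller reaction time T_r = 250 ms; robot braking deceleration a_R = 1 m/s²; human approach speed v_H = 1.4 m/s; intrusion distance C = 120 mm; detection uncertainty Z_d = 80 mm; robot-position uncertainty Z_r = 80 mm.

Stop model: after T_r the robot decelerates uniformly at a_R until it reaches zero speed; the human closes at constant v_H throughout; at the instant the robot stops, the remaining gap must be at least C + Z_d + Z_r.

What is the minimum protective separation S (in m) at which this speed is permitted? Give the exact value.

S_min = 2551/800 m = 3.1888 m

stop time T_s = (23/20)/1 = 1.1500 s
reaction-phase robot travel = 1.1500·0.2500 = 0.2875 m
braking distance = 1.1500²/(2·1.0000) = 0.6613 m
person approaches 1.4000·(0.2500+1.1500) = 1.9600 m
C+Z_d+Z_r = 0.1200+0.0800+0.0800 = 0.2800 m
S_min ≈ 0.2875+0.6613+1.9600+0.2800  ⇒  S_min = 2551/800 m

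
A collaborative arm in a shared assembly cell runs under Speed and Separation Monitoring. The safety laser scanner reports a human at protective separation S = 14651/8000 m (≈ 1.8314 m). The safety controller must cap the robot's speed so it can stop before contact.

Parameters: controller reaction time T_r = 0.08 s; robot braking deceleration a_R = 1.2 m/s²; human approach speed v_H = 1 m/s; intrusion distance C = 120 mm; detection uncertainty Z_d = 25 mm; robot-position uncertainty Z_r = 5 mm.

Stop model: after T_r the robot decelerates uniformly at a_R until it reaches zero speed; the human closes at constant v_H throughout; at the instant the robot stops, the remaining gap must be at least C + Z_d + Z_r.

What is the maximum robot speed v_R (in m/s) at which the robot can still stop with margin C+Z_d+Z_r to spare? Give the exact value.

quadratic (5/12)·v² + (137/150)·v + (-12811/8000) = 0
  disc = (137/150)² − 4·(5/12)·(-12811/8000) = 1261129/360000 ; √disc = 1123/600
  v_R = (−(137/150) + 1123/600) / (2·(5/12)) = 23/20 m/s
check:
stop time T_s = (23/20)/(6/5) = 0.9583 s
robot in T_r: 1.1500·0.0800 = 0.0920 m
robot under decel: 1.1500²/(2·1.2000) = 0.5510 m
human over T_r+T_s: 1.0000·(0.0800+0.9583) = 1.0383 m
residual clearance needed = 0.1200+0.0250+0.0050 = 0.1500 m
sum ≈ 0.0920+0.5510+1.0383+0.1500 ≈ 1.8314 m = S ✓

v_R_max = 23/20 m/s = 1.1500 m/s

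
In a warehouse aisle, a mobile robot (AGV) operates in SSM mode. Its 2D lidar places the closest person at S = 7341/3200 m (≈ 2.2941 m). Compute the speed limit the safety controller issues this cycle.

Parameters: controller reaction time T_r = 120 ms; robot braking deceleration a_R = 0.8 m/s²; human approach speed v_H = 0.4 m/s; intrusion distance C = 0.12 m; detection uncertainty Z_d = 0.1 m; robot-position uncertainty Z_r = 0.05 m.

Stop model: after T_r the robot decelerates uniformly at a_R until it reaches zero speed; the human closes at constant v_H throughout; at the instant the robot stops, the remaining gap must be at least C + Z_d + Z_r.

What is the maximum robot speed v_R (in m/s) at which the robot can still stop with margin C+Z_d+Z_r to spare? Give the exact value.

v_R_max = 27/20 m/s = 1.3500 m/s

quadratic (5/8)·v² + (31/50)·v + (-31617/16000) = 0
  disc = (31/50)² − 4·(5/8)·(-31617/16000) = 851929/160000 ; √disc = 923/400
  v_R = (−(31/50) + 923/400) / (2·(5/8)) = 27/20 m/s
check:
stop time T_s = (27/20)/(4/5) = 1.6875 s
robot covers v_R·T_r = 1.3500·0.1200 = 0.1620 m before braking
robot covers 1.3500·1.6875 − ½·0.8000·1.6875² = 1.1391 m while stopping
person approaches 0.4000·(0.1200+1.6875) = 0.7230 m
margins: 0.1200+0.1000+0.0500 = 0.2700 m
sum ≈ 0.1620+1.1391+0.7230+0.2700 ≈ 2.2941 m = S ✓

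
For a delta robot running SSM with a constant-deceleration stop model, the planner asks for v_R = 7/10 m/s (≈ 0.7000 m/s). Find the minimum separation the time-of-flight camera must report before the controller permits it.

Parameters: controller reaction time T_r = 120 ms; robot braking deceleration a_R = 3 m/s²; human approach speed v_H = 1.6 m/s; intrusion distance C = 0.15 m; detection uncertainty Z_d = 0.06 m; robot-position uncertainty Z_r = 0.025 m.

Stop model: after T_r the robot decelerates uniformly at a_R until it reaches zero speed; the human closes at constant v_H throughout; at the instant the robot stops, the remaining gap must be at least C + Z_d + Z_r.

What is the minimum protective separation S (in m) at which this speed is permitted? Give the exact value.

T_s = v_R/a_R = (7/10)/3 = 0.2333 s
reaction-phase robot travel = 0.7000·0.1200 = 0.0840 m
robot covers 0.7000·0.2333 − ½·3.0000·0.2333² = 0.0817 m while stopping
human closes 1.6000·0.3533 = 0.5653 m
C+Z_d+Z_r = 0.1500+0.0600+0.0250 = 0.2350 m
S_min ≈ 0.0840+0.0817+0.5653+0.2350  ⇒  S_min = 483/500 m

S_min = 483/500 m = 0.9660 m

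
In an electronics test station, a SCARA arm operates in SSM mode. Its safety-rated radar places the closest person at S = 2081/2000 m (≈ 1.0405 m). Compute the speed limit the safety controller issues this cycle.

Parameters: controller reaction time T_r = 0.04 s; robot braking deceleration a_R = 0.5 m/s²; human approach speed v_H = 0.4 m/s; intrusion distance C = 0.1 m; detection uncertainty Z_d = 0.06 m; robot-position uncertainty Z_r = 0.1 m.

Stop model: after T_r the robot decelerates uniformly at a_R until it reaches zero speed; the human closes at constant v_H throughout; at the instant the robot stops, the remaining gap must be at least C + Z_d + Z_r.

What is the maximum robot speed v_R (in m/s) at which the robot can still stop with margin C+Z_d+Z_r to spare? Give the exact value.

v_R_max = 11/20 m/s = 0.5500 m/s

collect terms ⇒ (1)·v_R² + (21/25)·v_R + (-1529/2000) = 0
  disc = (21/25)² − 4·(1)·(-1529/2000) = 9409/2500 ; √disc = 97/50
  v_R = (−(21/25) + 97/50) / (2·(1)) = 11/20 m/s
check:
stop time T_s = (11/20)/(1/2) = 1.1000 s
robot in T_r: 0.5500·0.0400 = 0.0220 m
braking distance = 0.5500²/(2·0.5000) = 0.3025 m
human over T_r+T_s: 0.4000·(0.0400+1.1000) = 0.4560 m
residual clearance needed = 0.1000+0.0600+0.1000 = 0.2600 m
sum ≈ 0.0220+0.3025+0.4560+0.2600 ≈ 1.0405 m = S ✓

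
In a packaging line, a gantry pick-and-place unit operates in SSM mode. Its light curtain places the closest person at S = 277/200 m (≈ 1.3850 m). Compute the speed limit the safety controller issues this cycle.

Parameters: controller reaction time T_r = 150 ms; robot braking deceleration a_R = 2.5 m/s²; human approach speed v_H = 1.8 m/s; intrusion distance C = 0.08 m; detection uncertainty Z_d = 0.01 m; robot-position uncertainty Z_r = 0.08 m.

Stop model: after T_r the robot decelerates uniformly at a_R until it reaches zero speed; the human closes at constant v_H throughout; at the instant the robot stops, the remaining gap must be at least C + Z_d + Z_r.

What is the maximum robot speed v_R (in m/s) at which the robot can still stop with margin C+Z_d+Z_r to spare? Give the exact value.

v_R_max = 9/10 m/s = 0.9000 m/s

quadratic (1/5)·v² + (87/100)·v + (-189/200) = 0
  disc = (87/100)² − 4·(1/5)·(-189/200) = 15129/10000 ; √disc = 123/100
  v_R = (−(87/100) + 123/100) / (2·(1/5)) = 9/10 m/s
check:
stop time T_s = (9/10)/(5/2) = 0.3600 s
robot in T_r: 0.9000·0.1500 = 0.1350 m
robot covers 0.9000·0.3600 − ½·2.5000·0.3600² = 0.1620 m while stopping
human closes 1.8000·0.5100 = 0.9180 m
margins: 0.0800+0.0100+0.0800 = 0.1700 m
sum ≈ 0.1350+0.1620+0.9180+0.1700 ≈ 1.3850 m = S ✓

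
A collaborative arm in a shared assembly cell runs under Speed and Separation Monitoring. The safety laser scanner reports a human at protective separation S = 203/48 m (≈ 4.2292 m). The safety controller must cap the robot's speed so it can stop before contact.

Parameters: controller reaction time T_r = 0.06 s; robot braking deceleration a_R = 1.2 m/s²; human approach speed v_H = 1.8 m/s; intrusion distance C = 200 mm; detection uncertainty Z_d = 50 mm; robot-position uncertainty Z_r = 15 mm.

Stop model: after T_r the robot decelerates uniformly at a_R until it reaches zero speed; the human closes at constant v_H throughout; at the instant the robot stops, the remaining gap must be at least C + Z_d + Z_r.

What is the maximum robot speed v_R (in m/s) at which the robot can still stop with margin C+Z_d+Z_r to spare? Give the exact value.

collect terms ⇒ (5/12)·v_R² + (39/25)·v_R + (-23137/6000) = 0
  disc = (39/25)² − 4·(5/12)·(-23137/6000) = 797449/90000 ; √disc = 893/300
  v_R = (−(39/25) + 893/300) / (2·(5/12)) = 17/10 m/s
check:
stop time T_s = (17/10)/(6/5) = 1.4167 s
robot in T_r: 1.7000·0.0600 = 0.1020 m
robot under decel: 1.7000²/(2·1.2000) = 1.2042 m
person approaches 1.8000·(0.0600+1.4167) = 2.6580 m
C+Z_d+Z_r = 0.2000+0.0500+0.0150 = 0.2650 m
sum ≈ 0.1020+1.2042+2.6580+0.2650 ≈ 4.2292 m = S ✓

v_R_max = 17/10 m/s = 1.7000 m/s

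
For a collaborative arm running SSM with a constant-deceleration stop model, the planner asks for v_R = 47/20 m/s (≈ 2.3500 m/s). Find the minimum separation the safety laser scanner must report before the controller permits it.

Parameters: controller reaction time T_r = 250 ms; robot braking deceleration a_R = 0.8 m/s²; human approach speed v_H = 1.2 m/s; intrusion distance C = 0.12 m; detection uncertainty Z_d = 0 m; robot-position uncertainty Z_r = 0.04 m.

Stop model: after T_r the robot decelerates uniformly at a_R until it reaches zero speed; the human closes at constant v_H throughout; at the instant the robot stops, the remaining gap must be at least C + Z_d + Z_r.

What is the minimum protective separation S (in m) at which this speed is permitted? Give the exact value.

stop time T_s = (47/20)/(4/5) = 2.9375 s
robot in T_r: 2.3500·0.2500 = 0.5875 m
robot under decel: 2.3500²/(2·0.8000) = 3.4516 m
human closes 1.2000·3.1875 = 3.8250 m
residual clearance needed = 0.1200+0.0000+0.0400 = 0.1600 m
S_min ≈ 0.5875+3.4516+3.8250+0.1600  ⇒  S_min = 25677/3200 m

S_min = 25677/3200 m = 8.0241 m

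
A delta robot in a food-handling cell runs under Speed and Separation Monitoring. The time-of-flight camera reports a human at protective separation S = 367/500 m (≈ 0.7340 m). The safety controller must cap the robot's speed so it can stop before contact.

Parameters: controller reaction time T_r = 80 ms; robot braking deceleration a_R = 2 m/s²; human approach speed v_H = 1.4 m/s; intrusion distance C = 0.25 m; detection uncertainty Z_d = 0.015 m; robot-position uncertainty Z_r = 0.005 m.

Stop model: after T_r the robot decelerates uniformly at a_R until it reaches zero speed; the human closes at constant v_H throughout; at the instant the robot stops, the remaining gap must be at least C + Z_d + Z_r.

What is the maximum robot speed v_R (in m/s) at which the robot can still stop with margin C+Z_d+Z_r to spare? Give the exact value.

quadratic (1/4)·v² + (39/50)·v + (-44/125) = 0
  disc = (39/50)² − 4·(1/4)·(-44/125) = 2401/2500 ; √disc = 49/50
  v_R = (−(39/50) + 49/50) / (2·(1/4)) = 2/5 m/s
check:
braking lasts T_s = (2/5)/2 = 0.2000 s
robot covers v_R·T_r = 0.4000·0.0800 = 0.0320 m before braking
robot under decel: 0.4000²/(2·2.0000) = 0.0400 m
human closes 1.4000·0.2800 = 0.3920 m
C+Z_d+Z_r = 0.2500+0.0150+0.0050 = 0.2700 m
sum ≈ 0.0320+0.0400+0.3920+0.2700 ≈ 0.7340 m = S ✓

v_R_max = 2/5 m/s = 0.4000 m/s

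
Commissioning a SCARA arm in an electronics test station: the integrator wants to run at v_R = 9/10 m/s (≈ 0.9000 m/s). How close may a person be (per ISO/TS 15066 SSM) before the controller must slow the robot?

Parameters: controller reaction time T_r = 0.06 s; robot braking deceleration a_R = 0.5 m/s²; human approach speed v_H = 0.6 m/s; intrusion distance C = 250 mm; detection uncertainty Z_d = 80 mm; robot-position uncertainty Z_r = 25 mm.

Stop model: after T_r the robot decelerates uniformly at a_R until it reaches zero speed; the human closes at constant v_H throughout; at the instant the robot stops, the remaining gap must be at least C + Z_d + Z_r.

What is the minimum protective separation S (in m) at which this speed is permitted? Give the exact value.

T_s = v_R/a_R = (9/10)/(1/2) = 1.8000 s
reaction-phase robot travel = 0.9000·0.0600 = 0.0540 m
robot covers 0.9000·1.8000 − ½·0.5000·1.8000² = 0.8100 m while stopping
person approaches 0.6000·(0.0600+1.8000) = 1.1160 m
margins: 0.2500+0.0800+0.0250 = 0.3550 m
S_min ≈ 0.0540+0.8100+1.1160+0.3550  ⇒  S_min = 467/200 m

S_min = 467/200 m = 2.3350 m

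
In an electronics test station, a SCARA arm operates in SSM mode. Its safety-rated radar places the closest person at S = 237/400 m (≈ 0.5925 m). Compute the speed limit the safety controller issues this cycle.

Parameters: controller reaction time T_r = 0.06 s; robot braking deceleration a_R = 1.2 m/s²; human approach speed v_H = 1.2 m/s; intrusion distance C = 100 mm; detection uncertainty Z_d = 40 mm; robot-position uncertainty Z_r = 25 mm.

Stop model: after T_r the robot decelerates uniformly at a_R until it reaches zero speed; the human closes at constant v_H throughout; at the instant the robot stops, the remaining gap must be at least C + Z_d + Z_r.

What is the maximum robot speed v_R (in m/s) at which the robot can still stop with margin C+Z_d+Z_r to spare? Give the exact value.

v_R_max = 3/10 m/s = 0.3000 m/s

collect terms ⇒ (5/12)·v_R² + (53/50)·v_R + (-711/2000) = 0
  disc = (53/50)² − 4·(5/12)·(-711/2000) = 17161/10000 ; √disc = 131/100
  v_R = (−(53/50) + 131/100) / (2·(5/12)) = 3/10 m/s
check:
T_s = v_R/a_R = (3/10)/(6/5) = 0.2500 s
robot in T_r: 0.3000·0.0600 = 0.0180 m
robot covers 0.3000·0.2500 − ½·1.2000·0.2500² = 0.0375 m while stopping
human closes 1.2000·0.3100 = 0.3720 m
C+Z_d+Z_r = 0.1000+0.0400+0.0250 = 0.1650 m
sum ≈ 0.0180+0.0375+0.3720+0.1650 ≈ 0.5925 m = S ✓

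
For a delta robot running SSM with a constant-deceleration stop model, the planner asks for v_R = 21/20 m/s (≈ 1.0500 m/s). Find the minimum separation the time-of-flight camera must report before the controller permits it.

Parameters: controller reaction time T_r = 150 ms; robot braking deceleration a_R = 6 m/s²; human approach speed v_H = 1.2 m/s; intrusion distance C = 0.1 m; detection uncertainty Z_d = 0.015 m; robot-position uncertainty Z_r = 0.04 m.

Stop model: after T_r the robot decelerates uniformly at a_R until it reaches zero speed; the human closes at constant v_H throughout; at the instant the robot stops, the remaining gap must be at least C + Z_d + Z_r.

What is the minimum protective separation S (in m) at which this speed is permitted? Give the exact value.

S_min = 1271/1600 m = 0.7944 m

braking lasts T_s = (21/20)/6 = 0.1750 s
robot in T_r: 1.0500·0.1500 = 0.1575 m
robot under decel: 1.0500²/(2·6.0000) = 0.0919 m
human closes 1.2000·0.3250 = 0.3900 m
margins: 0.1000+0.0150+0.0400 = 0.1550 m
S_min ≈ 0.1575+0.0919+0.3900+0.1550  ⇒  S_min = 1271/1600 m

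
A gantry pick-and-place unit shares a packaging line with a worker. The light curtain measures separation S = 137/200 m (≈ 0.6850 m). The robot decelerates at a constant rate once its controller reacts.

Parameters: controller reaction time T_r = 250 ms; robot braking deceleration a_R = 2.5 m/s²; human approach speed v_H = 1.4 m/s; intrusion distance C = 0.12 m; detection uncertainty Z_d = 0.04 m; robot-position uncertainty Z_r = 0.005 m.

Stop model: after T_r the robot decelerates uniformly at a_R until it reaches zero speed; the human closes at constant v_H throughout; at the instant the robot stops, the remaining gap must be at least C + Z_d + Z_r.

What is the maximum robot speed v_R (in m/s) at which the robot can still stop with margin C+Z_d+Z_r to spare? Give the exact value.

quadratic (1/5)·v² + (81/100)·v + (-17/100) = 0
  disc = (81/100)² − 4·(1/5)·(-17/100) = 7921/10000 ; √disc = 89/100
  v_R = (−(81/100) + 89/100) / (2·(1/5)) = 1/5 m/s
check:
stop time T_s = (1/5)/(5/2) = 0.0800 s
reaction-phase robot travel = 0.2000·0.2500 = 0.0500 m
braking distance = 0.2000²/(2·2.5000) = 0.0080 m
human over T_r+T_s: 1.4000·(0.2500+0.0800) = 0.4620 m
residual clearance needed = 0.1200+0.0400+0.0050 = 0.1650 m
sum ≈ 0.0500+0.0080+0.4620+0.1650 ≈ 0.6850 m = S ✓

v_R_max = 1/5 m/s = 0.2000 m/s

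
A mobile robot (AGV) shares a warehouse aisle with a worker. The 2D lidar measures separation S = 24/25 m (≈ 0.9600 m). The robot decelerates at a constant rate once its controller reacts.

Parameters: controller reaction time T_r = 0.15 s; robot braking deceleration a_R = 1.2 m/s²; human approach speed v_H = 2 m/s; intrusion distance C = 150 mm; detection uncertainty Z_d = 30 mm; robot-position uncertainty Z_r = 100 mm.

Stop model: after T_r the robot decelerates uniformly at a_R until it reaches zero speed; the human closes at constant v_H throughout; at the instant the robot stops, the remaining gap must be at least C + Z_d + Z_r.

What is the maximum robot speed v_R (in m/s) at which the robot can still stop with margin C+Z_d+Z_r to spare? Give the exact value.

v_R_max = 1/5 m/s = 0.2000 m/s

collect terms ⇒ (5/12)·v_R² + (109/60)·v_R + (-19/50) = 0
  disc = (109/60)² − 4·(5/12)·(-19/50) = 14161/3600 ; √disc = 119/60
  v_R = (−(109/60) + 119/60) / (2·(5/12)) = 1/5 m/s
check:
stop time T_s = (1/5)/(6/5) = 0.1667 s
robot in T_r: 0.2000·0.1500 = 0.0300 m
braking distance = 0.2000²/(2·1.2000) = 0.0167 m
person approaches 2.0000·(0.1500+0.1667) = 0.6333 m
residual clearance needed = 0.1500+0.0300+0.1000 = 0.2800 m
sum ≈ 0.0300+0.0167+0.6333+0.2800 ≈ 0.9600 m = S ✓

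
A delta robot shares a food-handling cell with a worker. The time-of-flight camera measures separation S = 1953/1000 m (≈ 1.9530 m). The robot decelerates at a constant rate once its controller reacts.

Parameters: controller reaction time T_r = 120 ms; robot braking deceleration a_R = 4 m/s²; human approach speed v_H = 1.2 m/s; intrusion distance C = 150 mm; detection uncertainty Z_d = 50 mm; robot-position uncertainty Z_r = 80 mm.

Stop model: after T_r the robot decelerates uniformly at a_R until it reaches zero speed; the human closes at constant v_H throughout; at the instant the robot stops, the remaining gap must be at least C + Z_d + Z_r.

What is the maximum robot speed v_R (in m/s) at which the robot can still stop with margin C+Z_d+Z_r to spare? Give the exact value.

collect terms ⇒ (1/8)·v_R² + (21/50)·v_R + (-1529/1000) = 0
  disc = (21/50)² − 4·(1/8)·(-1529/1000) = 9409/10000 ; √disc = 97/100
  v_R = (−(21/50) + 97/100) / (2·(1/8)) = 11/5 m/s
check:
T_s = v_R/a_R = (11/5)/4 = 0.5500 s
robot in T_r: 2.2000·0.1200 = 0.2640 m
braking distance = 2.2000²/(2·4.0000) = 0.6050 m
person approaches 1.2000·(0.1200+0.5500) = 0.8040 m
margins: 0.1500+0.0500+0.0800 = 0.2800 m
sum ≈ 0.2640+0.6050+0.8040+0.2800 ≈ 1.9530 m = S ✓

v_R_max = 11/5 m/s = 2.2000 m/s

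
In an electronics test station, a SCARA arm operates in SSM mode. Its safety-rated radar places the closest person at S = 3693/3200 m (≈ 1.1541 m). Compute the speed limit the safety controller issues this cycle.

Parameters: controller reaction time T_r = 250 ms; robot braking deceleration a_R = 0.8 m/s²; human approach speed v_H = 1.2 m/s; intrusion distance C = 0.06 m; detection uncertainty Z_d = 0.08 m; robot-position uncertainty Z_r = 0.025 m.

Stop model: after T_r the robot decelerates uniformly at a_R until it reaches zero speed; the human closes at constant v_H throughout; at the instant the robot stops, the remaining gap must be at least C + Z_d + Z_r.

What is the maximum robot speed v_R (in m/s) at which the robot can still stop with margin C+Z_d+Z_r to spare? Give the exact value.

v_R_max = 7/20 m/s = 0.3500 m/s

collect terms ⇒ (5/8)·v_R² + (7/4)·v_R + (-441/640) = 0
  disc = (7/4)² − 4·(5/8)·(-441/640) = 1225/256 ; √disc = 35/16
  v_R = (−(7/4) + 35/16) / (2·(5/8)) = 7/20 m/s
check:
braking lasts T_s = (7/20)/(4/5) = 0.4375 s
robot covers v_R·T_r = 0.3500·0.2500 = 0.0875 m before braking
braking distance = 0.3500²/(2·0.8000) = 0.0766 m
human closes 1.2000·0.6875 = 0.8250 m
margins: 0.0600+0.0800+0.0250 = 0.1650 m
sum ≈ 0.0875+0.0766+0.8250+0.1650 ≈ 1.1541 m = S ✓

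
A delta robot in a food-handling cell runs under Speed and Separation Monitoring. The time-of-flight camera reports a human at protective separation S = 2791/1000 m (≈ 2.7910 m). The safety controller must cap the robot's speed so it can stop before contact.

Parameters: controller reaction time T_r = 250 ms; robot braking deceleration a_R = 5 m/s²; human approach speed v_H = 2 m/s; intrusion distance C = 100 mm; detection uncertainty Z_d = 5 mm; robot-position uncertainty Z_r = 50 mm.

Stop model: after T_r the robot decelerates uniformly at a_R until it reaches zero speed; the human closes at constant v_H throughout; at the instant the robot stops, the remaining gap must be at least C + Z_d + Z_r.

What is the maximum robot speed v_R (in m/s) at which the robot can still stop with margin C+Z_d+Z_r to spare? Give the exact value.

quadratic (1/10)·v² + (13/20)·v + (-267/125) = 0
  disc = (13/20)² − 4·(1/10)·(-267/125) = 12769/10000 ; √disc = 113/100
  v_R = (−(13/20) + 113/100) / (2·(1/10)) = 12/5 m/s
check:
T_s = v_R/a_R = (12/5)/5 = 0.4800 s
robot covers v_R·T_r = 2.4000·0.2500 = 0.6000 m before braking
braking distance = 2.4000²/(2·5.0000) = 0.5760 m
human closes 2.0000·0.7300 = 1.4600 m
residual clearance needed = 0.1000+0.0050+0.0500 = 0.1550 m
sum ≈ 0.6000+0.5760+1.4600+0.1550 ≈ 2.7910 m = S ✓

v_R_max = 12/5 m/s = 2.4000 m/s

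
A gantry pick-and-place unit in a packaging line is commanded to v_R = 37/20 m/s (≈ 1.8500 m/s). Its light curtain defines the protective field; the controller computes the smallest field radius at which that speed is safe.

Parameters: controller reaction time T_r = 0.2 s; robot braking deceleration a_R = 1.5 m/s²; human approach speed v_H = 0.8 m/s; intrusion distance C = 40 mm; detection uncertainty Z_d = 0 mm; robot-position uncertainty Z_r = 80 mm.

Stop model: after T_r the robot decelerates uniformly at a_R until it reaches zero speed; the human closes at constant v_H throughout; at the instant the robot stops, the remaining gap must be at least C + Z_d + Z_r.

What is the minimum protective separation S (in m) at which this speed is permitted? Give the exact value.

S_min = 1111/400 m = 2.7775 m

T_s = v_R/a_R = (37/20)/(3/2) = 1.2333 s
reaction-phase robot travel = 1.8500·0.2000 = 0.3700 m
robot covers 1.8500·1.2333 − ½·1.5000·1.2333² = 1.1408 m while stopping
human closes 0.8000·1.4333 = 1.1467 m
residual clearance needed = 0.0400+0.0000+0.0800 = 0.1200 m
S_min ≈ 0.3700+1.1408+1.1467+0.1200  ⇒  S_min = 1111/400 m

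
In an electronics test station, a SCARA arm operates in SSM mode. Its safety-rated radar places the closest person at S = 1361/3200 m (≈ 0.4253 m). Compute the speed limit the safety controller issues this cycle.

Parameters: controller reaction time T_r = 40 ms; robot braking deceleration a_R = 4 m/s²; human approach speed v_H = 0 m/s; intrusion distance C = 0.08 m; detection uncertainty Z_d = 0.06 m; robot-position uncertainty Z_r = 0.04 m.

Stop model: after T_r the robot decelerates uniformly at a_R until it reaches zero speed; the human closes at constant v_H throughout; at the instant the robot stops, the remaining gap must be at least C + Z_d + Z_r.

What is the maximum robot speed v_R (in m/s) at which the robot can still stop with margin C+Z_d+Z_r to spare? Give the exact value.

v_R_max = 5/4 m/s = 1.2500 m/s

at the boundary: (1/8)·v² + (1/25)·v + (-157/640) = 0
  disc = (1/25)² − 4·(1/8)·(-157/640) = 19881/160000 ; √disc = 141/400
  v_R = (−(1/25) + 141/400) / (2·(1/8)) = 5/4 m/s
check:
T_s = v_R/a_R = (5/4)/4 = 0.3125 s
reaction-phase robot travel = 1.2500·0.0400 = 0.0500 m
robot covers 1.2500·0.3125 − ½·4.0000·0.3125² = 0.1953 m while stopping
human closes 0.0000·0.3525 = 0.0000 m
C+Z_d+Z_r = 0.0800+0.0600+0.0400 = 0.1800 m
sum ≈ 0.0500+0.1953+0.0000+0.1800 ≈ 0.4253 m = S ✓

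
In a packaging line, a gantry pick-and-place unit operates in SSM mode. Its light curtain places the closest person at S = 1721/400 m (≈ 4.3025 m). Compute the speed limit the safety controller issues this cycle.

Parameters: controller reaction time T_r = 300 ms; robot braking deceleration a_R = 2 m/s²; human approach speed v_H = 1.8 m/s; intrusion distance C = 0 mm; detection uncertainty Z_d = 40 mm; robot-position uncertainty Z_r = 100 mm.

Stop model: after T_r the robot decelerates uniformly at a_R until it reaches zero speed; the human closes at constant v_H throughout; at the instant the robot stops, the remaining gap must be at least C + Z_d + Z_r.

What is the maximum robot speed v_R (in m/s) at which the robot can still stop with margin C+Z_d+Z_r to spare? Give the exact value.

v_R_max = 21/10 m/s = 2.1000 m/s

at the boundary: (1/4)·v² + (6/5)·v + (-1449/400) = 0
  disc = (6/5)² − 4·(1/4)·(-1449/400) = 81/16 ; √disc = 9/4
  v_R = (−(6/5) + 9/4) / (2·(1/4)) = 21/10 m/s
check:
T_s = v_R/a_R = (21/10)/2 = 1.0500 s
reaction-phase robot travel = 2.1000·0.3000 = 0.6300 m
robot covers 2.1000·1.0500 − ½·2.0000·1.0500² = 1.1025 m while stopping
human closes 1.8000·1.3500 = 2.4300 m
C+Z_d+Z_r = 0.0000+0.0400+0.1000 = 0.1400 m
sum ≈ 0.6300+1.1025+2.4300+0.1400 ≈ 4.3025 m = S ✓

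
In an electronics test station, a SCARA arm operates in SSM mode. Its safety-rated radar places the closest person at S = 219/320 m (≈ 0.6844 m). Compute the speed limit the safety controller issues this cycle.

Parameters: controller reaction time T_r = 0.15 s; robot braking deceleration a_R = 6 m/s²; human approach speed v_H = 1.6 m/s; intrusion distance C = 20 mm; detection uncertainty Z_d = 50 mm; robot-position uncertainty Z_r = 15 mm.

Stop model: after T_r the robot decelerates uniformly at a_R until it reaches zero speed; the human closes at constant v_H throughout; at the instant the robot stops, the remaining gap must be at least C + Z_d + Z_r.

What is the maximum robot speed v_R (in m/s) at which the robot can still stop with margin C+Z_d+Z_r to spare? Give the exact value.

v_R_max = 3/4 m/s = 0.7500 m/s

quadratic (1/12)·v² + (5/12)·v + (-23/64) = 0
  disc = (5/12)² − 4·(1/12)·(-23/64) = 169/576 ; √disc = 13/24
  v_R = (−(5/12) + 13/24) / (2·(1/12)) = 3/4 m/s
check:
stop time T_s = (3/4)/6 = 0.1250 s
robot in T_r: 0.7500·0.1500 = 0.1125 m
robot under decel: 0.7500²/(2·6.0000) = 0.0469 m
human closes 1.6000·0.2750 = 0.4400 m
margins: 0.0200+0.0500+0.0150 = 0.0850 m
sum ≈ 0.1125+0.0469+0.4400+0.0850 ≈ 0.6844 m = S ✓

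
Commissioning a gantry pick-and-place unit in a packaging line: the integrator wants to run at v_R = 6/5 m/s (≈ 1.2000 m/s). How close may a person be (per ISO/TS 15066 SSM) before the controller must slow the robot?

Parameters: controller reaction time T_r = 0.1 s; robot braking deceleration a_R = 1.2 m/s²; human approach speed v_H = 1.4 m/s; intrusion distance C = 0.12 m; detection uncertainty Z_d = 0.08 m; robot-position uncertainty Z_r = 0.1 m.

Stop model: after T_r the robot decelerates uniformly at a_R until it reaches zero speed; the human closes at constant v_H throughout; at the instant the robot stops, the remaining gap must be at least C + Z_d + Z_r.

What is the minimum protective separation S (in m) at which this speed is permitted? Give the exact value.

S_min = 64/25 m = 2.5600 m

stop time T_s = (6/5)/(6/5) = 1.0000 s
robot in T_r: 1.2000·0.1000 = 0.1200 m
robot under decel: 1.2000²/(2·1.2000) = 0.6000 m
person approaches 1.4000·(0.1000+1.0000) = 1.5400 m
C+Z_d+Z_r = 0.1200+0.0800+0.1000 = 0.3000 m
S_min ≈ 0.1200+0.6000+1.5400+0.3000  ⇒  S_min = 64/25 m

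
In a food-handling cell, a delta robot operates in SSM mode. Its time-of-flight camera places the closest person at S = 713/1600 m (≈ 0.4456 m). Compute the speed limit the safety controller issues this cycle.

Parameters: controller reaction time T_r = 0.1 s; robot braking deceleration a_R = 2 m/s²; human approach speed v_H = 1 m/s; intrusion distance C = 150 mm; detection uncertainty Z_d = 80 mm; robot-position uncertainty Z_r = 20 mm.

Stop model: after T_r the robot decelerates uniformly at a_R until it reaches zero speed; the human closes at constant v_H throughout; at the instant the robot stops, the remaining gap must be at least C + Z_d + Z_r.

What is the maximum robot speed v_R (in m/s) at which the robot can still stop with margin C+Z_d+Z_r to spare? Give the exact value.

quadratic (1/4)·v² + (3/5)·v + (-153/1600) = 0
  disc = (3/5)² − 4·(1/4)·(-153/1600) = 729/1600 ; √disc = 27/40
  v_R = (−(3/5) + 27/40) / (2·(1/4)) = 3/20 m/s
check:
T_s = v_R/a_R = (3/20)/2 = 0.0750 s
robot in T_r: 0.1500·0.1000 = 0.0150 m
robot covers 0.1500·0.0750 − ½·2.0000·0.0750² = 0.0056 m while stopping
human over T_r+T_s: 1.0000·(0.1000+0.0750) = 0.1750 m
residual clearance needed = 0.1500+0.0800+0.0200 = 0.2500 m
sum ≈ 0.0150+0.0056+0.1750+0.2500 ≈ 0.4456 m = S ✓

v_R_max = 3/20 m/s = 0.1500 m/s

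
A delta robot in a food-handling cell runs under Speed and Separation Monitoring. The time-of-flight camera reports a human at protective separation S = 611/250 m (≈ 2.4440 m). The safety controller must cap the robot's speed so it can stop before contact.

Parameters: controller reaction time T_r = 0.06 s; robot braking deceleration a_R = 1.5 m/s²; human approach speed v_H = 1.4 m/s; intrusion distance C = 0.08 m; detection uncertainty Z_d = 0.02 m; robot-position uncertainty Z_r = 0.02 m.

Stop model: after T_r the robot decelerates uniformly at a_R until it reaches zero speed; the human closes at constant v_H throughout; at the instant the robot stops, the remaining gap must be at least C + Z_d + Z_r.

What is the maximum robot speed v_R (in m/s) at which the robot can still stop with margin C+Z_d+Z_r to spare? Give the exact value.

quadratic (1/3)·v² + (149/150)·v + (-56/25) = 0
  disc = (149/150)² − 4·(1/3)·(-56/25) = 89401/22500 ; √disc = 299/150
  v_R = (−(149/150) + 299/150) / (2·(1/3)) = 3/2 m/s
check:
stop time T_s = (3/2)/(3/2) = 1.0000 s
robot covers v_R·T_r = 1.5000·0.0600 = 0.0900 m before braking
robot covers 1.5000·1.0000 − ½·1.5000·1.0000² = 0.7500 m while stopping
human over T_r+T_s: 1.4000·(0.0600+1.0000) = 1.4840 m
residual clearance needed = 0.0800+0.0200+0.0200 = 0.1200 m
sum ≈ 0.0900+0.7500+1.4840+0.1200 ≈ 2.4440 m = S ✓

v_R_max = 3/2 m/s = 1.5000 m/s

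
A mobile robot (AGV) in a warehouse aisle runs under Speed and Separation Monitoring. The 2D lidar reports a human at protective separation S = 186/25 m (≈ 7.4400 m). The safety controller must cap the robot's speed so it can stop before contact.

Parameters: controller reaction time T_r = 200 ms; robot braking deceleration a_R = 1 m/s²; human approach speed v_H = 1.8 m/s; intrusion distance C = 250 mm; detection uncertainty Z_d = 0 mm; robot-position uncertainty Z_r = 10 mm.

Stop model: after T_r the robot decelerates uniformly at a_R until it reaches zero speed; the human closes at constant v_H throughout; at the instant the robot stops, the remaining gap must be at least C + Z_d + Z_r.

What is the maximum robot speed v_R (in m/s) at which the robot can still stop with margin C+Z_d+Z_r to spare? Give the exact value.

v_R_max = 11/5 m/s = 2.2000 m/s

at the boundary: (1/2)·v² + (2)·v + (-341/50) = 0
  disc = (2)² − 4·(1/2)·(-341/50) = 441/25 ; √disc = 21/5
  v_R = (−(2) + 21/5) / (2·(1/2)) = 11/5 m/s
check:
braking lasts T_s = (11/5)/1 = 2.2000 s
robot covers v_R·T_r = 2.2000·0.2000 = 0.4400 m before braking
robot under decel: 2.2000²/(2·1.0000) = 2.4200 m
person approaches 1.8000·(0.2000+2.2000) = 4.3200 m
residual clearance needed = 0.2500+0.0000+0.0100 = 0.2600 m
sum ≈ 0.4400+2.4200+4.3200+0.2600 ≈ 7.4400 m = S ✓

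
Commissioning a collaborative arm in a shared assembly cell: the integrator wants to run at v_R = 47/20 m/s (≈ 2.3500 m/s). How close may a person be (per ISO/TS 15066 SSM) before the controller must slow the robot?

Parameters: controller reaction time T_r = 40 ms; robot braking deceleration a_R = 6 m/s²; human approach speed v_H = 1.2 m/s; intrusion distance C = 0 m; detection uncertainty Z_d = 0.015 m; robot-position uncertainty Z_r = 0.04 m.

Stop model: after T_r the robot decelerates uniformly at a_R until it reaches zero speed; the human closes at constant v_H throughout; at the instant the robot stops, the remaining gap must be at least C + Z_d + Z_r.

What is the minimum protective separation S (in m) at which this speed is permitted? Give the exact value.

S_min = 27053/24000 m = 1.1272 m

braking lasts T_s = (47/20)/6 = 0.3917 s
reaction-phase robot travel = 2.3500·0.0400 = 0.0940 m
robot covers 2.3500·0.3917 − ½·6.0000·0.3917² = 0.4602 m while stopping
human closes 1.2000·0.4317 = 0.5180 m
margins: 0.0000+0.0150+0.0400 = 0.0550 m
S_min ≈ 0.0940+0.4602+0.5180+0.0550  ⇒  S_min = 27053/24000 m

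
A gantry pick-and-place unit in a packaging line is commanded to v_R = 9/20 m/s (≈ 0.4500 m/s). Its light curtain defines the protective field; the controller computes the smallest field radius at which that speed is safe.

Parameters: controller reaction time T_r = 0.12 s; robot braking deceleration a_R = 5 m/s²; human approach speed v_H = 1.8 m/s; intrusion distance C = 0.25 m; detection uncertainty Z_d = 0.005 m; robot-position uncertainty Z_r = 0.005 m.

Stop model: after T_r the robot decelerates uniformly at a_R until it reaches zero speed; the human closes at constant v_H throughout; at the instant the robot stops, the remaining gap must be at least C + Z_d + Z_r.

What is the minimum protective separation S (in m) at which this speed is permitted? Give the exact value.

S_min = 2849/4000 m = 0.7123 m

stop time T_s = (9/20)/5 = 0.0900 s
robot covers v_R·T_r = 0.4500·0.1200 = 0.0540 m before braking
braking distance = 0.4500²/(2·5.0000) = 0.0203 m
human over T_r+T_s: 1.8000·(0.1200+0.0900) = 0.3780 m
margins: 0.2500+0.0050+0.0050 = 0.2600 m
S_min ≈ 0.0540+0.0203+0.3780+0.2600  ⇒  S_min = 2849/4000 m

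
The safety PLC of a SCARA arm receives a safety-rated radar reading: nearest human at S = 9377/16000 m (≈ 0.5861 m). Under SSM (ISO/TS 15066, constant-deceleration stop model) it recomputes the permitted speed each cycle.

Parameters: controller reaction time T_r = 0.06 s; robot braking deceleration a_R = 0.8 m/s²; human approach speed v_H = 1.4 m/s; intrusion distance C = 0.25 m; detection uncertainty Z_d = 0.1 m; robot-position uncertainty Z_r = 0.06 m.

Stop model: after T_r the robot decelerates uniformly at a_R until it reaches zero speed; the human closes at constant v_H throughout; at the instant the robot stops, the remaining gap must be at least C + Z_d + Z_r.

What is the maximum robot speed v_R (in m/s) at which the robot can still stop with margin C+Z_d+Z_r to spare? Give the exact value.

quadratic (5/8)·v² + (181/100)·v + (-1473/16000) = 0
  disc = (181/100)² − 4·(5/8)·(-1473/16000) = 561001/160000 ; √disc = 749/400
  v_R = (−(181/100) + 749/400) / (2·(5/8)) = 1/20 m/s
check:
stop time T_s = (1/20)/(4/5) = 0.0625 s
robot in T_r: 0.0500·0.0600 = 0.0030 m
robot under decel: 0.0500²/(2·0.8000) = 0.0016 m
human closes 1.4000·0.1225 = 0.1715 m
margins: 0.2500+0.1000+0.0600 = 0.4100 m
sum ≈ 0.0030+0.0016+0.1715+0.4100 ≈ 0.5861 m = S ✓

v_R_max = 1/20 m/s = 0.0500 m/s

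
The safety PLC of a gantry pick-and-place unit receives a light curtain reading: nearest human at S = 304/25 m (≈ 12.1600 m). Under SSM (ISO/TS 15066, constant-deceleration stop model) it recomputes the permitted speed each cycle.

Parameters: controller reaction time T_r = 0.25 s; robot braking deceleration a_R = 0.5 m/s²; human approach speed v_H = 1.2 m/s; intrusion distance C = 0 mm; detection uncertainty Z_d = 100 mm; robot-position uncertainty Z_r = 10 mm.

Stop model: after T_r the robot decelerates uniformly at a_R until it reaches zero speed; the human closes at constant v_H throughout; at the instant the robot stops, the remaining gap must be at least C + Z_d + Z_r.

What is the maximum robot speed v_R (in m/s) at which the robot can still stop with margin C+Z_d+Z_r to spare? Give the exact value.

v_R_max = 47/20 m/s = 2.3500 m/s

collect terms ⇒ (1)·v_R² + (53/20)·v_R + (-47/4) = 0
  disc = (53/20)² − 4·(1)·(-47/4) = 21609/400 ; √disc = 147/20
  v_R = (−(53/20) + 147/20) / (2·(1)) = 47/20 m/s
check:
T_s = v_R/a_R = (47/20)/(1/2) = 4.7000 s
reaction-phase robot travel = 2.3500·0.2500 = 0.5875 m
robot covers 2.3500·4.7000 − ½·0.5000·4.7000² = 5.5225 m while stopping
person approaches 1.2000·(0.2500+4.7000) = 5.9400 m
residual clearance needed = 0.0000+0.1000+0.0100 = 0.1100 m
sum ≈ 0.5875+5.5225+5.9400+0.1100 ≈ 12.1600 m = S ✓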